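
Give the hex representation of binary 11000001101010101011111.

Group into 4-bit nibbles from right:
  0110 = 6
  0000 = 0
  1101 = D
  0101 = 5
  0101 = 5
  1111 = F
Result: 60D55F



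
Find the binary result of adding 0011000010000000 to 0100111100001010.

Add column by column from the right: bit + bit + carry-in; write the sum mod 2, carry 1 when the sum is 2 or 3.
carry:  0000000000000000
        0011000010000000
+       0100111100001010
------------------------
       00111111110001010
(the carry out of the leftmost column, 0, becomes the leading bit)
Decimal check:
  0011000010000000 = 8192 + 4096 + 128 = 12416
  0100111100001010 = 16384 + 2048 + 1024 + 512 + 256 + 8 + 2 = 20234
  12416 + 20234 = 32650, and 00111111110001010 = 16384 + 8192 + 4096 + 2048 + 1024 + 512 + 256 + 128 + 8 + 2 = 32650 ✓



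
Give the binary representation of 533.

Using repeated division by 2:
533 ÷ 2 = 266 remainder 1
266 ÷ 2 = 133 remainder 0
133 ÷ 2 = 66 remainder 1
66 ÷ 2 = 33 remainder 0
33 ÷ 2 = 16 remainder 1
16 ÷ 2 = 8 remainder 0
8 ÷ 2 = 4 remainder 0
4 ÷ 2 = 2 remainder 0
2 ÷ 2 = 1 remainder 0
1 ÷ 2 = 0 remainder 1
Reading remainders bottom to top: 1000010101



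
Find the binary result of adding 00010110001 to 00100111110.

Add column by column from the right: bit + bit + carry-in; write the sum mod 2, carry 1 when the sum is 2 or 3.
carry:  00001100000
        00010110001
+       00100111110
-------------------
       000111101111
(the carry out of the leftmost column, 0, becomes the leading bit)
Decimal check:
  00010110001 = 128 + 32 + 16 + 1 = 177
  00100111110 = 256 + 32 + 16 + 8 + 4 + 2 = 318
  177 + 318 = 495, and 000111101111 = 256 + 128 + 64 + 32 + 8 + 4 + 2 + 1 = 495 ✓



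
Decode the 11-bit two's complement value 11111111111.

Binary: 11111111111
Sign bit: 1 (negative)
Invert: 00000000000
Add 1:  00000000001
Magnitude: 00000000001 = 1
Value: -1



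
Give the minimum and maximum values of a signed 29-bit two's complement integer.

For 29-bit two's complement:
Minimum: -2^28 = -268435456
Maximum: 2^28 - 1 = 268435455



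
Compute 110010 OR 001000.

OR: 1 when either bit is 1
  110010
| 001000
--------
  111010
Decimal: 50 | 8 = 58



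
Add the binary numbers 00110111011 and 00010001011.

Add column by column from the right: bit + bit + carry-in; write the sum mod 2, carry 1 when the sum is 2 or 3.
carry:  01101110110
        00110111011
+       00010001011
-------------------
       001001000110
(the carry out of the leftmost column, 0, becomes the leading bit)
Decimal check:
  00110111011 = 256 + 128 + 32 + 16 + 8 + 2 + 1 = 443
  00010001011 = 128 + 8 + 2 + 1 = 139
  443 + 139 = 582, and 001001000110 = 512 + 64 + 4 + 2 = 582 ✓



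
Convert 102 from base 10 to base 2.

Using repeated division by 2:
102 ÷ 2 = 51 remainder 0
51 ÷ 2 = 25 remainder 1
25 ÷ 2 = 12 remainder 1
12 ÷ 2 = 6 remainder 0
6 ÷ 2 = 3 remainder 0
3 ÷ 2 = 1 remainder 1
1 ÷ 2 = 0 remainder 1
Reading remainders bottom to top: 1100110



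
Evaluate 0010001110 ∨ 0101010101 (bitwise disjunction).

OR: 1 when either bit is 1
  0010001110
| 0101010101
------------
  0111011111
Decimal: 142 | 341 = 479



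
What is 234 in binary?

Using repeated division by 2:
234 ÷ 2 = 117 remainder 0
117 ÷ 2 = 58 remainder 1
58 ÷ 2 = 29 remainder 0
29 ÷ 2 = 14 remainder 1
14 ÷ 2 = 7 remainder 0
7 ÷ 2 = 3 remainder 1
3 ÷ 2 = 1 remainder 1
1 ÷ 2 = 0 remainder 1
Reading remainders bottom to top: 11101010



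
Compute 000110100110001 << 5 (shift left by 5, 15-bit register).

Original: 000110100110001 (decimal 3377)
Shift left by 5 positions
Append 5 zeros on the right and drop the 5 high bits that overflow the 15-bit width
Result: 010011000100000 (decimal 9760)
Equivalent: 3377 << 5 = 3377 × 2^5 = 108064, truncated to 15 bits = 9760



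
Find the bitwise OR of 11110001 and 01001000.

OR: 1 when either bit is 1
  11110001
| 01001000
----------
  11111001
Decimal: 241 | 72 = 249



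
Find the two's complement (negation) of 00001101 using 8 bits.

Original: 00001101
Step 1 - Invert all bits: 11110010
Step 2 - Add 1: 11110011
Verification: 00001101 + 11110011 = 100000000; discarding the end carry (carry out of the top bit) leaves the 8-bit value 00000000, as required for x + (-x)



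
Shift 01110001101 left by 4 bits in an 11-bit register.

Original: 01110001101 (decimal 909)
Shift left by 4 positions
Append 4 zeros on the right and drop the 4 high bits that overflow the 11-bit width
Result: 00011010000 (decimal 208)
Equivalent: 909 << 4 = 909 × 2^4 = 14544, truncated to 11 bits = 208



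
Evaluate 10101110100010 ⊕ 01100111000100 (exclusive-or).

XOR: 1 when bits differ
  10101110100010
^ 01100111000100
----------------
  11001001100110
Decimal: 11170 ^ 6596 = 12902



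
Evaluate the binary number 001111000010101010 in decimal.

Sum of powers of 2 for each 1-bit:
2^1 + 2^3 + 2^5 + 2^7 + 2^12 + 2^13 + 2^14 + 2^15
= 2 + 8 + 32 + 128 + 4096 + 8192 + 16384 + 32768
= 61610



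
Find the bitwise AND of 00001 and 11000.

AND: 1 only when both bits are 1
  00001
& 11000
-------
  00000
Decimal: 1 & 24 = 0



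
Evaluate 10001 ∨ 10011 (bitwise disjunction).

OR: 1 when either bit is 1
  10001
| 10011
-------
  10011
Decimal: 17 | 19 = 19



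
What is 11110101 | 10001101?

OR: 1 when either bit is 1
  11110101
| 10001101
----------
  11111101
Decimal: 245 | 141 = 253



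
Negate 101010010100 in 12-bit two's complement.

Original (sign bit 1, negative): 101010010100
Step 1 - Invert all bits: 010101101011
Step 2 - Add 1: 010101101100
Verification: 101010010100 + 010101101100 = 1000000000000; discarding the end carry (carry out of the top bit) leaves the 12-bit value 000000000000, as required for x + (-x)



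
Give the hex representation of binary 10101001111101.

Group into 4-bit nibbles from right:
  0010 = 2
  1010 = A
  0111 = 7
  1101 = D
Result: 2A7D



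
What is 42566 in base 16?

Using repeated division by 16 (digits 10–15 are A–F):
42566 ÷ 16 = 2660 remainder 6
2660 ÷ 16 = 166 remainder 4
166 ÷ 16 = 10 remainder 6
10 ÷ 16 = 0 remainder 10 (A)
Reading remainders bottom to top: A646



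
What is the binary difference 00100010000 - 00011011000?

Method 1 - Direct subtraction (column by column from the right: bit − bit − borrow-in; if negative, add 2 and borrow 1 from the next column):
borrow: 00111110000
        00100010000
-       00011011000
-------------------
        00000111000

Method 2 - Add two's complement:
Two's complement of 00011011000: invert → 11100100111, add 1 → 11100101000
  00100010000
+ 11100101000
-------------
 100000111000  (end carry out of the top bit = 1)
Discarding the end carry: 00000111000
Decimal check:
  00100010000 = 256 + 16 = 272
  00011011000 = 128 + 64 + 16 + 8 = 216
  272 - 216 = 56, and 00000111000 = 32 + 16 + 8 = 56 ✓



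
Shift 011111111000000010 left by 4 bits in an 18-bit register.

Original: 011111111000000010 (decimal 130562)
Shift left by 4 positions
Append 4 zeros on the right and drop the 4 high bits that overflow the 18-bit width
Result: 111110000000100000 (decimal 253984)
Equivalent: 130562 << 4 = 130562 × 2^4 = 2088992, truncated to 18 bits = 253984



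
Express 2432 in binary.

Using repeated division by 2:
2432 ÷ 2 = 1216 remainder 0
1216 ÷ 2 = 608 remainder 0
608 ÷ 2 = 304 remainder 0
304 ÷ 2 = 152 remainder 0
152 ÷ 2 = 76 remainder 0
76 ÷ 2 = 38 remainder 0
38 ÷ 2 = 19 remainder 0
19 ÷ 2 = 9 remainder 1
9 ÷ 2 = 4 remainder 1
4 ÷ 2 = 2 remainder 0
2 ÷ 2 = 1 remainder 0
1 ÷ 2 = 0 remainder 1
Reading remainders bottom to top: 100110000000



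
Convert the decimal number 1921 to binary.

Using repeated division by 2:
1921 ÷ 2 = 960 remainder 1
960 ÷ 2 = 480 remainder 0
480 ÷ 2 = 240 remainder 0
240 ÷ 2 = 120 remainder 0
120 ÷ 2 = 60 remainder 0
60 ÷ 2 = 30 remainder 0
30 ÷ 2 = 15 remainder 0
15 ÷ 2 = 7 remainder 1
7 ÷ 2 = 3 remainder 1
3 ÷ 2 = 1 remainder 1
1 ÷ 2 = 0 remainder 1
Reading remainders bottom to top: 11110000001



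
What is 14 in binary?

Using repeated division by 2:
14 ÷ 2 = 7 remainder 0
7 ÷ 2 = 3 remainder 1
3 ÷ 2 = 1 remainder 1
1 ÷ 2 = 0 remainder 1
Reading remainders bottom to top: 1110



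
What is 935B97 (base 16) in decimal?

Expand by place value (powers of 16):
Digit values: B = 11
935B97 = 9 × 16^5 + 3 × 16^4 + 5 × 16^3 + 11 × 16^2 + 9 × 16^1 + 7 × 16^0
= 9 × 1048576 + 3 × 65536 + 5 × 4096 + 11 × 256 + 9 × 16 + 7 × 1
= 9437184 + 196608 + 20480 + 2816 + 144 + 7
= 9657239



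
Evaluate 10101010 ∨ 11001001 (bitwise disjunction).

OR: 1 when either bit is 1
  10101010
| 11001001
----------
  11101011
Decimal: 170 | 201 = 235



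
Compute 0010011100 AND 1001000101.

AND: 1 only when both bits are 1
  0010011100
& 1001000101
------------
  0000000100
Decimal: 156 & 581 = 4



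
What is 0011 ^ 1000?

XOR: 1 when bits differ
  0011
^ 1000
------
  1011
Decimal: 3 ^ 8 = 11



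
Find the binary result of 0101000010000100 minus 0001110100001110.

Method 1 - Direct subtraction (column by column from the right: bit − bit − borrow-in; if negative, add 2 and borrow 1 from the next column):
borrow: 0111111011111100
        0101000010000100
-       0001110100001110
------------------------
        0011001101110110

Method 2 - Add two's complement:
Two's complement of 0001110100001110: invert → 1110001011110001, add 1 → 1110001011110010
  0101000010000100
+ 1110001011110010
------------------
 10011001101110110  (end carry out of the top bit = 1)
Discarding the end carry: 0011001101110110
Decimal check:
  0101000010000100 = 16384 + 4096 + 128 + 4 = 20612
  0001110100001110 = 4096 + 2048 + 1024 + 256 + 8 + 4 + 2 = 7438
  20612 - 7438 = 13174, and 0011001101110110 = 8192 + 4096 + 512 + 256 + 64 + 32 + 16 + 4 + 2 = 13174 ✓



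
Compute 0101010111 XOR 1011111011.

XOR: 1 when bits differ
  0101010111
^ 1011111011
------------
  1110101100
Decimal: 343 ^ 763 = 940



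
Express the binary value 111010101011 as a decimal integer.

Sum of powers of 2 for each 1-bit:
2^0 + 2^1 + 2^3 + 2^5 + 2^7 + 2^9 + 2^10 + 2^11
= 1 + 2 + 8 + 32 + 128 + 512 + 1024 + 2048
= 3755



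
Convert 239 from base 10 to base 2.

Using repeated division by 2:
239 ÷ 2 = 119 remainder 1
119 ÷ 2 = 59 remainder 1
59 ÷ 2 = 29 remainder 1
29 ÷ 2 = 14 remainder 1
14 ÷ 2 = 7 remainder 0
7 ÷ 2 = 3 remainder 1
3 ÷ 2 = 1 remainder 1
1 ÷ 2 = 0 remainder 1
Reading remainders bottom to top: 11101111



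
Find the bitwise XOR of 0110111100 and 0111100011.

XOR: 1 when bits differ
  0110111100
^ 0111100011
------------
  0001011111
Decimal: 444 ^ 483 = 95



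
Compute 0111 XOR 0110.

XOR: 1 when bits differ
  0111
^ 0110
------
  0001
Decimal: 7 ^ 6 = 1



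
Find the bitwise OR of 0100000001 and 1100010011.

OR: 1 when either bit is 1
  0100000001
| 1100010011
------------
  1100010011
Decimal: 257 | 787 = 787



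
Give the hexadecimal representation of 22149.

Using repeated division by 16 (digits 10–15 are A–F):
22149 ÷ 16 = 1384 remainder 5
1384 ÷ 16 = 86 remainder 8
86 ÷ 16 = 5 remainder 6
5 ÷ 16 = 0 remainder 5
Reading remainders bottom to top: 5685



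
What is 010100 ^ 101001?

XOR: 1 when bits differ
  010100
^ 101001
--------
  111101
Decimal: 20 ^ 41 = 61



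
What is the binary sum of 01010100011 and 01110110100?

Add column by column from the right: bit + bit + carry-in; write the sum mod 2, carry 1 when the sum is 2 or 3.
carry:  11101000000
        01010100011
+       01110110100
-------------------
       011001010111
(the carry out of the leftmost column, 0, becomes the leading bit)
Decimal check:
  01010100011 = 512 + 128 + 32 + 2 + 1 = 675
  01110110100 = 512 + 256 + 128 + 32 + 16 + 4 = 948
  675 + 948 = 1623, and 011001010111 = 1024 + 512 + 64 + 16 + 4 + 2 + 1 = 1623 ✓



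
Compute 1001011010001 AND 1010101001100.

AND: 1 only when both bits are 1
  1001011010001
& 1010101001100
---------------
  1000001000000
Decimal: 4817 & 5452 = 4160



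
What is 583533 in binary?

Using repeated division by 2:
583533 ÷ 2 = 291766 remainder 1
291766 ÷ 2 = 145883 remainder 0
145883 ÷ 2 = 72941 remainder 1
72941 ÷ 2 = 36470 remainder 1
36470 ÷ 2 = 18235 remainder 0
18235 ÷ 2 = 9117 remainder 1
9117 ÷ 2 = 4558 remainder 1
4558 ÷ 2 = 2279 remainder 0
2279 ÷ 2 = 1139 remainder 1
1139 ÷ 2 = 569 remainder 1
569 ÷ 2 = 284 remainder 1
284 ÷ 2 = 142 remainder 0
142 ÷ 2 = 71 remainder 0
71 ÷ 2 = 35 remainder 1
35 ÷ 2 = 17 remainder 1
17 ÷ 2 = 8 remainder 1
8 ÷ 2 = 4 remainder 0
4 ÷ 2 = 2 remainder 0
2 ÷ 2 = 1 remainder 0
1 ÷ 2 = 0 remainder 1
Reading remainders bottom to top: 10001110011101101101



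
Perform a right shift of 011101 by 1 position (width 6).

Original: 011101 (decimal 29)
Shift right by 1 position
Drop the 1 low bit; fill with zero on the left
Result: 001110 (decimal 14)
Equivalent: 29 >> 1 = 29 ÷ 2^1 = 14



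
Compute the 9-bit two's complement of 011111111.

Original: 011111111
Step 1 - Invert all bits: 100000000
Step 2 - Add 1: 100000001
Verification: 011111111 + 100000001 = 1000000000; discarding the end carry (carry out of the top bit) leaves the 9-bit value 000000000, as required for x + (-x)



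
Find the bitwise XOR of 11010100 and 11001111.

XOR: 1 when bits differ
  11010100
^ 11001111
----------
  00011011
Decimal: 212 ^ 207 = 27



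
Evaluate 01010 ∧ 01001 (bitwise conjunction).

AND: 1 only when both bits are 1
  01010
& 01001
-------
  01000
Decimal: 10 & 9 = 8



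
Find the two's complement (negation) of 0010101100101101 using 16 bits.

Original: 0010101100101101
Step 1 - Invert all bits: 1101010011010010
Step 2 - Add 1: 1101010011010011
Verification: 0010101100101101 + 1101010011010011 = 10000000000000000; discarding the end carry (carry out of the top bit) leaves the 16-bit value 0000000000000000, as required for x + (-x)



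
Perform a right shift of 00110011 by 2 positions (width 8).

Original: 00110011 (decimal 51)
Shift right by 2 positions
Drop the 2 low bits; fill with zeros on the left
Result: 00001100 (decimal 12)
Equivalent: 51 >> 2 = 51 ÷ 2^2 = 12



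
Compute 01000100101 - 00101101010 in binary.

Method 1 - Direct subtraction (column by column from the right: bit − bit − borrow-in; if negative, add 2 and borrow 1 from the next column):
borrow: 01111110100
        01000100101
-       00101101010
-------------------
        00010111011

Method 2 - Add two's complement:
Two's complement of 00101101010: invert → 11010010101, add 1 → 11010010110
  01000100101
+ 11010010110
-------------
 100010111011  (end carry out of the top bit = 1)
Discarding the end carry: 00010111011
Decimal check:
  01000100101 = 512 + 32 + 4 + 1 = 549
  00101101010 = 256 + 64 + 32 + 8 + 2 = 362
  549 - 362 = 187, and 00010111011 = 128 + 32 + 16 + 8 + 2 + 1 = 187 ✓



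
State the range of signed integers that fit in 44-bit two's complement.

For 44-bit two's complement:
Minimum: -2^43 = -8796093022208
Maximum: 2^43 - 1 = 8796093022207



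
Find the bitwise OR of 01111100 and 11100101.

OR: 1 when either bit is 1
  01111100
| 11100101
----------
  11111101
Decimal: 124 | 229 = 253



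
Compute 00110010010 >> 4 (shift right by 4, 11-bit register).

Original: 00110010010 (decimal 402)
Shift right by 4 positions
Drop the 4 low bits; fill with zeros on the left
Result: 00000011001 (decimal 25)
Equivalent: 402 >> 4 = 402 ÷ 2^4 = 25



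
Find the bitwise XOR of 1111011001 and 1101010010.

XOR: 1 when bits differ
  1111011001
^ 1101010010
------------
  0010001011
Decimal: 985 ^ 850 = 139



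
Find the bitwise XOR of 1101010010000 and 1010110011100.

XOR: 1 when bits differ
  1101010010000
^ 1010110011100
---------------
  0111100001100
Decimal: 6800 ^ 5532 = 3852



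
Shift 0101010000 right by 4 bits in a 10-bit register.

Original: 0101010000 (decimal 336)
Shift right by 4 positions
Drop the 4 low bits; fill with zeros on the left
Result: 0000010101 (decimal 21)
Equivalent: 336 >> 4 = 336 ÷ 2^4 = 21



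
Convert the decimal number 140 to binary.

Using repeated division by 2:
140 ÷ 2 = 70 remainder 0
70 ÷ 2 = 35 remainder 0
35 ÷ 2 = 17 remainder 1
17 ÷ 2 = 8 remainder 1
8 ÷ 2 = 4 remainder 0
4 ÷ 2 = 2 remainder 0
2 ÷ 2 = 1 remainder 0
1 ÷ 2 = 0 remainder 1
Reading remainders bottom to top: 10001100



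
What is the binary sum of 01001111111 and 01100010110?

Add column by column from the right: bit + bit + carry-in; write the sum mod 2, carry 1 when the sum is 2 or 3.
carry:  10011111100
        01001111111
+       01100010110
-------------------
       010110010101
(the carry out of the leftmost column, 0, becomes the leading bit)
Decimal check:
  01001111111 = 512 + 64 + 32 + 16 + 8 + 4 + 2 + 1 = 639
  01100010110 = 512 + 256 + 16 + 4 + 2 = 790
  639 + 790 = 1429, and 010110010101 = 1024 + 256 + 128 + 16 + 4 + 1 = 1429 ✓



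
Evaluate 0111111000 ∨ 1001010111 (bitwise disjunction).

OR: 1 when either bit is 1
  0111111000
| 1001010111
------------
  1111111111
Decimal: 504 | 599 = 1023



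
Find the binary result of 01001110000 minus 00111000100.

Method 1 - Direct subtraction (column by column from the right: bit − bit − borrow-in; if negative, add 2 and borrow 1 from the next column):
borrow: 01100011000
        01001110000
-       00111000100
-------------------
        00010101100

Method 2 - Add two's complement:
Two's complement of 00111000100: invert → 11000111011, add 1 → 11000111100
  01001110000
+ 11000111100
-------------
 100010101100  (end carry out of the top bit = 1)
Discarding the end carry: 00010101100
Decimal check:
  01001110000 = 512 + 64 + 32 + 16 = 624
  00111000100 = 256 + 128 + 64 + 4 = 452
  624 - 452 = 172, and 00010101100 = 128 + 32 + 8 + 4 = 172 ✓



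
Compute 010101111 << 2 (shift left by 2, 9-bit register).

Original: 010101111 (decimal 175)
Shift left by 2 positions
Append 2 zeros on the right and drop the 2 high bits that overflow the 9-bit width
Result: 010111100 (decimal 188)
Equivalent: 175 << 2 = 175 × 2^2 = 700, truncated to 9 bits = 188



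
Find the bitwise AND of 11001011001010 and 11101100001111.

AND: 1 only when both bits are 1
  11001011001010
& 11101100001111
----------------
  11001000001010
Decimal: 13002 & 15119 = 12810



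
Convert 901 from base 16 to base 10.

Expand by place value (powers of 16):
901 = 9 × 16^2 + 0 × 16^1 + 1 × 16^0
= 9 × 256 + 0 × 16 + 1 × 1
= 2304 + 0 + 1
= 2305



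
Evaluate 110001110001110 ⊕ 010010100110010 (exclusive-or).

XOR: 1 when bits differ
  110001110001110
^ 010010100110010
-----------------
  100011010111100
Decimal: 25486 ^ 9522 = 18108



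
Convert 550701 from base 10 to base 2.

Using repeated division by 2:
550701 ÷ 2 = 275350 remainder 1
275350 ÷ 2 = 137675 remainder 0
137675 ÷ 2 = 68837 remainder 1
68837 ÷ 2 = 34418 remainder 1
34418 ÷ 2 = 17209 remainder 0
17209 ÷ 2 = 8604 remainder 1
8604 ÷ 2 = 4302 remainder 0
4302 ÷ 2 = 2151 remainder 0
2151 ÷ 2 = 1075 remainder 1
1075 ÷ 2 = 537 remainder 1
537 ÷ 2 = 268 remainder 1
268 ÷ 2 = 134 remainder 0
134 ÷ 2 = 67 remainder 0
67 ÷ 2 = 33 remainder 1
33 ÷ 2 = 16 remainder 1
16 ÷ 2 = 8 remainder 0
8 ÷ 2 = 4 remainder 0
4 ÷ 2 = 2 remainder 0
2 ÷ 2 = 1 remainder 0
1 ÷ 2 = 0 remainder 1
Reading remainders bottom to top: 10000110011100101101



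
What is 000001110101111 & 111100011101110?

AND: 1 only when both bits are 1
  000001110101111
& 111100011101110
-----------------
  000000010101110
Decimal: 943 & 30958 = 174



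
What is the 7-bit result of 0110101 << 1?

Original: 0110101 (decimal 53)
Shift left by 1 position
Append 1 zero on the right
Result: 1101010 (decimal 106)
Equivalent: 53 << 1 = 53 × 2^1 = 106



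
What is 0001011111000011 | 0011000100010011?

OR: 1 when either bit is 1
  0001011111000011
| 0011000100010011
------------------
  0011011111010011
Decimal: 6083 | 12563 = 14291



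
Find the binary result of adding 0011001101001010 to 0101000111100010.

Add column by column from the right: bit + bit + carry-in; write the sum mod 2, carry 1 when the sum is 2 or 3.
carry:  1110011110000100
        0011001101001010
+       0101000111100010
------------------------
       01000010100101100
(the carry out of the leftmost column, 0, becomes the leading bit)
Decimal check:
  0011001101001010 = 8192 + 4096 + 512 + 256 + 64 + 8 + 2 = 13130
  0101000111100010 = 16384 + 4096 + 256 + 128 + 64 + 32 + 2 = 20962
  13130 + 20962 = 34092, and 01000010100101100 = 32768 + 1024 + 256 + 32 + 8 + 4 = 34092 ✓



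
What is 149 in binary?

Using repeated division by 2:
149 ÷ 2 = 74 remainder 1
74 ÷ 2 = 37 remainder 0
37 ÷ 2 = 18 remainder 1
18 ÷ 2 = 9 remainder 0
9 ÷ 2 = 4 remainder 1
4 ÷ 2 = 2 remainder 0
2 ÷ 2 = 1 remainder 0
1 ÷ 2 = 0 remainder 1
Reading remainders bottom to top: 10010101



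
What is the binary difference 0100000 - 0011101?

Method 1 - Direct subtraction (column by column from the right: bit − bit − borrow-in; if negative, add 2 and borrow 1 from the next column):
borrow: 0111110
        0100000
-       0011101
---------------
        0000011

Method 2 - Add two's complement:
Two's complement of 0011101: invert → 1100010, add 1 → 1100011
  0100000
+ 1100011
---------
 10000011  (end carry out of the top bit = 1)
Discarding the end carry: 0000011
Decimal check:
  0100000 = 32
  0011101 = 16 + 8 + 4 + 1 = 29
  32 - 29 = 3, and 0000011 = 2 + 1 = 3 ✓



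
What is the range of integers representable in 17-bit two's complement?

For 17-bit two's complement:
Minimum: -2^16 = -65536
Maximum: 2^16 - 1 = 65535



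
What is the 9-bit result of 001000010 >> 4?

Original: 001000010 (decimal 66)
Shift right by 4 positions
Drop the 4 low bits; fill with zeros on the left
Result: 000000100 (decimal 4)
Equivalent: 66 >> 4 = 66 ÷ 2^4 = 4



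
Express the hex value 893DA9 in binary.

Convert each hex digit to 4 bits:
  8 = 1000
  9 = 1001
  3 = 0011
  D = 1101
  A = 1010
  9 = 1001
Concatenate: 100010010011110110101001



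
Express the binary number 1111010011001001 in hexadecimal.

Group into 4-bit nibbles from right:
  1111 = F
  0100 = 4
  1100 = C
  1001 = 9
Result: F4C9



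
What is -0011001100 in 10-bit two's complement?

Original: 0011001100
Step 1 - Invert all bits: 1100110011
Step 2 - Add 1: 1100110100
Verification: 0011001100 + 1100110100 = 10000000000; discarding the end carry (carry out of the top bit) leaves the 10-bit value 0000000000, as required for x + (-x)



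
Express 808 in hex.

Using repeated division by 16 (digits 10–15 are A–F):
808 ÷ 16 = 50 remainder 8
50 ÷ 16 = 3 remainder 2
3 ÷ 16 = 0 remainder 3
Reading remainders bottom to top: 328



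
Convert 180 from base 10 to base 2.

Using repeated division by 2:
180 ÷ 2 = 90 remainder 0
90 ÷ 2 = 45 remainder 0
45 ÷ 2 = 22 remainder 1
22 ÷ 2 = 11 remainder 0
11 ÷ 2 = 5 remainder 1
5 ÷ 2 = 2 remainder 1
2 ÷ 2 = 1 remainder 0
1 ÷ 2 = 0 remainder 1
Reading remainders bottom to top: 10110100



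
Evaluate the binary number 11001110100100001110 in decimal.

Sum of powers of 2 for each 1-bit:
2^1 + 2^2 + 2^3 + 2^8 + 2^11 + 2^13 + 2^14 + 2^15 + 2^18 + 2^19
= 2 + 4 + 8 + 256 + 2048 + 8192 + 16384 + 32768 + 262144 + 524288
= 846094



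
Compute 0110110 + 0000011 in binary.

Add column by column from the right: bit + bit + carry-in; write the sum mod 2, carry 1 when the sum is 2 or 3.
carry:  0001100
        0110110
+       0000011
---------------
       00111001
(the carry out of the leftmost column, 0, becomes the leading bit)
Decimal check:
  0110110 = 32 + 16 + 4 + 2 = 54
  0000011 = 2 + 1 = 3
  54 + 3 = 57, and 00111001 = 32 + 16 + 8 + 1 = 57 ✓



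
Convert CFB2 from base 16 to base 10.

Expand by place value (powers of 16):
Digit values: C = 12, F = 15, B = 11
CFB2 = 12 × 16^3 + 15 × 16^2 + 11 × 16^1 + 2 × 16^0
= 12 × 4096 + 15 × 256 + 11 × 16 + 2 × 1
= 49152 + 3840 + 176 + 2
= 53170



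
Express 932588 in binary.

Using repeated division by 2:
932588 ÷ 2 = 466294 remainder 0
466294 ÷ 2 = 233147 remainder 0
233147 ÷ 2 = 116573 remainder 1
116573 ÷ 2 = 58286 remainder 1
58286 ÷ 2 = 29143 remainder 0
29143 ÷ 2 = 14571 remainder 1
14571 ÷ 2 = 7285 remainder 1
7285 ÷ 2 = 3642 remainder 1
3642 ÷ 2 = 1821 remainder 0
1821 ÷ 2 = 910 remainder 1
910 ÷ 2 = 455 remainder 0
455 ÷ 2 = 227 remainder 1
227 ÷ 2 = 113 remainder 1
113 ÷ 2 = 56 remainder 1
56 ÷ 2 = 28 remainder 0
28 ÷ 2 = 14 remainder 0
14 ÷ 2 = 7 remainder 0
7 ÷ 2 = 3 remainder 1
3 ÷ 2 = 1 remainder 1
1 ÷ 2 = 0 remainder 1
Reading remainders bottom to top: 11100011101011101100



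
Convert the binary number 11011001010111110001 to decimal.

Sum of powers of 2 for each 1-bit:
2^0 + 2^4 + 2^5 + 2^6 + 2^7 + 2^8 + 2^10 + 2^12 + 2^15 + 2^16 + 2^18 + 2^19
= 1 + 16 + 32 + 64 + 128 + 256 + 1024 + 4096 + 32768 + 65536 + 262144 + 524288
= 890353



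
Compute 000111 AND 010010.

AND: 1 only when both bits are 1
  000111
& 010010
--------
  000010
Decimal: 7 & 18 = 2



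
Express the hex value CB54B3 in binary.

Convert each hex digit to 4 bits:
  C = 1100
  B = 1011
  5 = 0101
  4 = 0100
  B = 1011
  3 = 0011
Concatenate: 110010110101010010110011



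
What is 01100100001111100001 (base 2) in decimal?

Sum of powers of 2 for each 1-bit:
2^0 + 2^5 + 2^6 + 2^7 + 2^8 + 2^9 + 2^14 + 2^17 + 2^18
= 1 + 32 + 64 + 128 + 256 + 512 + 16384 + 131072 + 262144
= 410593



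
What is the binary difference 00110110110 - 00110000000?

Method 1 - Direct subtraction (column by column from the right: bit − bit − borrow-in; if negative, add 2 and borrow 1 from the next column):
borrow: 00000000000
        00110110110
-       00110000000
-------------------
        00000110110

Method 2 - Add two's complement:
Two's complement of 00110000000: invert → 11001111111, add 1 → 11010000000
  00110110110
+ 11010000000
-------------
 100000110110  (end carry out of the top bit = 1)
Discarding the end carry: 00000110110
Decimal check:
  00110110110 = 256 + 128 + 32 + 16 + 4 + 2 = 438
  00110000000 = 256 + 128 = 384
  438 - 384 = 54, and 00000110110 = 32 + 16 + 4 + 2 = 54 ✓



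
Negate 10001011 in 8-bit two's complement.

Original (sign bit 1, negative): 10001011
Step 1 - Invert all bits: 01110100
Step 2 - Add 1: 01110101
Verification: 10001011 + 01110101 = 100000000; discarding the end carry (carry out of the top bit) leaves the 8-bit value 00000000, as required for x + (-x)



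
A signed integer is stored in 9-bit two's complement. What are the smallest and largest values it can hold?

For 9-bit two's complement:
Minimum: -2^8 = -256
Maximum: 2^8 - 1 = 255



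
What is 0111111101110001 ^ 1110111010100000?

XOR: 1 when bits differ
  0111111101110001
^ 1110111010100000
------------------
  1001000111010001
Decimal: 32625 ^ 61088 = 37329



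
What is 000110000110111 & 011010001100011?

AND: 1 only when both bits are 1
  000110000110111
& 011010001100011
-----------------
  000010000100011
Decimal: 3127 & 13411 = 1059



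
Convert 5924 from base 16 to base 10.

Expand by place value (powers of 16):
5924 = 5 × 16^3 + 9 × 16^2 + 2 × 16^1 + 4 × 16^0
= 5 × 4096 + 9 × 256 + 2 × 16 + 4 × 1
= 20480 + 2304 + 32 + 4
= 22820



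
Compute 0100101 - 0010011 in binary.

Method 1 - Direct subtraction (column by column from the right: bit − bit − borrow-in; if negative, add 2 and borrow 1 from the next column):
borrow: 0100100
        0100101
-       0010011
---------------
        0010010

Method 2 - Add two's complement:
Two's complement of 0010011: invert → 1101100, add 1 → 1101101
  0100101
+ 1101101
---------
 10010010  (end carry out of the top bit = 1)
Discarding the end carry: 0010010
Decimal check:
  0100101 = 32 + 4 + 1 = 37
  0010011 = 16 + 2 + 1 = 19
  37 - 19 = 18, and 0010010 = 16 + 2 = 18 ✓



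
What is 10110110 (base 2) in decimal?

Sum of powers of 2 for each 1-bit:
2^1 + 2^2 + 2^4 + 2^5 + 2^7
= 2 + 4 + 16 + 32 + 128
= 182



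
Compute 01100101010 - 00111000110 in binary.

Method 1 - Direct subtraction (column by column from the right: bit − bit − borrow-in; if negative, add 2 and borrow 1 from the next column):
borrow: 01110001000
        01100101010
-       00111000110
-------------------
        00101100100

Method 2 - Add two's complement:
Two's complement of 00111000110: invert → 11000111001, add 1 → 11000111010
  01100101010
+ 11000111010
-------------
 100101100100  (end carry out of the top bit = 1)
Discarding the end carry: 00101100100
Decimal check:
  01100101010 = 512 + 256 + 32 + 8 + 2 = 810
  00111000110 = 256 + 128 + 64 + 4 + 2 = 454
  810 - 454 = 356, and 00101100100 = 256 + 64 + 32 + 4 = 356 ✓



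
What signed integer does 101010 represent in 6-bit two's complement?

Binary: 101010
Sign bit: 1 (negative)
Invert: 010101
Add 1:  010110
Magnitude: 010110 = 16 + 4 + 2 = 22
Value: -22



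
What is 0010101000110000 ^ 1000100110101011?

XOR: 1 when bits differ
  0010101000110000
^ 1000100110101011
------------------
  1010001110011011
Decimal: 10800 ^ 35243 = 41883



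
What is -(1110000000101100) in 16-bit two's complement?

Original (sign bit 1, negative): 1110000000101100
Step 1 - Invert all bits: 0001111111010011
Step 2 - Add 1: 0001111111010100
Verification: 1110000000101100 + 0001111111010100 = 10000000000000000; discarding the end carry (carry out of the top bit) leaves the 16-bit value 0000000000000000, as required for x + (-x)



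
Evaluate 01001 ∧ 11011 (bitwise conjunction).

AND: 1 only when both bits are 1
  01001
& 11011
-------
  01001
Decimal: 9 & 27 = 9



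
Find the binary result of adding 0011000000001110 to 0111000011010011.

Add column by column from the right: bit + bit + carry-in; write the sum mod 2, carry 1 when the sum is 2 or 3.
carry:  1110000000111100
        0011000000001110
+       0111000011010011
------------------------
       01010000011100001
(the carry out of the leftmost column, 0, becomes the leading bit)
Decimal check:
  0011000000001110 = 8192 + 4096 + 8 + 4 + 2 = 12302
  0111000011010011 = 16384 + 8192 + 4096 + 128 + 64 + 16 + 2 + 1 = 28883
  12302 + 28883 = 41185, and 01010000011100001 = 32768 + 8192 + 128 + 64 + 32 + 1 = 41185 ✓



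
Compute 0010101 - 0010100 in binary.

Method 1 - Direct subtraction (column by column from the right: bit − bit − borrow-in; if negative, add 2 and borrow 1 from the next column):
borrow: 0000000
        0010101
-       0010100
---------------
        0000001

Method 2 - Add two's complement:
Two's complement of 0010100: invert → 1101011, add 1 → 1101100
  0010101
+ 1101100
---------
 10000001  (end carry out of the top bit = 1)
Discarding the end carry: 0000001
Decimal check:
  0010101 = 16 + 4 + 1 = 21
  0010100 = 16 + 4 = 20
  21 - 20 = 1, and 0000001 = 1 ✓



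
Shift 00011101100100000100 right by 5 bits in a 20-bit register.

Original: 00011101100100000100 (decimal 121092)
Shift right by 5 positions
Drop the 5 low bits; fill with zeros on the left
Result: 00000000111011001000 (decimal 3784)
Equivalent: 121092 >> 5 = 121092 ÷ 2^5 = 3784



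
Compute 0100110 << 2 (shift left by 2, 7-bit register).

Original: 0100110 (decimal 38)
Shift left by 2 positions
Append 2 zeros on the right and drop the 2 high bits that overflow the 7-bit width
Result: 0011000 (decimal 24)
Equivalent: 38 << 2 = 38 × 2^2 = 152, truncated to 7 bits = 24



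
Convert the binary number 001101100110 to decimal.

Sum of powers of 2 for each 1-bit:
2^1 + 2^2 + 2^5 + 2^6 + 2^8 + 2^9
= 2 + 4 + 32 + 64 + 256 + 512
= 870



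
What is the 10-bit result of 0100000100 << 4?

Original: 0100000100 (decimal 260)
Shift left by 4 positions
Append 4 zeros on the right and drop the 4 high bits that overflow the 10-bit width
Result: 0001000000 (decimal 64)
Equivalent: 260 << 4 = 260 × 2^4 = 4160, truncated to 10 bits = 64



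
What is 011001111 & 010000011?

AND: 1 only when both bits are 1
  011001111
& 010000011
-----------
  010000011
Decimal: 207 & 131 = 131



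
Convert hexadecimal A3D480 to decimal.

Expand by place value (powers of 16):
Digit values: A = 10, D = 13
A3D480 = 10 × 16^5 + 3 × 16^4 + 13 × 16^3 + 4 × 16^2 + 8 × 16^1 + 0 × 16^0
= 10 × 1048576 + 3 × 65536 + 13 × 4096 + 4 × 256 + 8 × 16 + 0 × 1
= 10485760 + 196608 + 53248 + 1024 + 128 + 0
= 10736768



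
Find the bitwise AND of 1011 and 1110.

AND: 1 only when both bits are 1
  1011
& 1110
------
  1010
Decimal: 11 & 14 = 10



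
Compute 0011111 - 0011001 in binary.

Method 1 - Direct subtraction (column by column from the right: bit − bit − borrow-in; if negative, add 2 and borrow 1 from the next column):
borrow: 0000000
        0011111
-       0011001
---------------
        0000110

Method 2 - Add two's complement:
Two's complement of 0011001: invert → 1100110, add 1 → 1100111
  0011111
+ 1100111
---------
 10000110  (end carry out of the top bit = 1)
Discarding the end carry: 0000110
Decimal check:
  0011111 = 16 + 8 + 4 + 2 + 1 = 31
  0011001 = 16 + 8 + 1 = 25
  31 - 25 = 6, and 0000110 = 4 + 2 = 6 ✓



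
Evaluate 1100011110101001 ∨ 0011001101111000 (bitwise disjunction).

OR: 1 when either bit is 1
  1100011110101001
| 0011001101111000
------------------
  1111011111111001
Decimal: 51113 | 13176 = 63481



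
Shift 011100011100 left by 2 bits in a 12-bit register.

Original: 011100011100 (decimal 1820)
Shift left by 2 positions
Append 2 zeros on the right and drop the 2 high bits that overflow the 12-bit width
Result: 110001110000 (decimal 3184)
Equivalent: 1820 << 2 = 1820 × 2^2 = 7280, truncated to 12 bits = 3184



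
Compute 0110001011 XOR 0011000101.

XOR: 1 when bits differ
  0110001011
^ 0011000101
------------
  0101001110
Decimal: 395 ^ 197 = 334



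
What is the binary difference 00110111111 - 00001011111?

Method 1 - Direct subtraction (column by column from the right: bit − bit − borrow-in; if negative, add 2 and borrow 1 from the next column):
borrow: 00010000000
        00110111111
-       00001011111
-------------------
        00101100000

Method 2 - Add two's complement:
Two's complement of 00001011111: invert → 11110100000, add 1 → 11110100001
  00110111111
+ 11110100001
-------------
 100101100000  (end carry out of the top bit = 1)
Discarding the end carry: 00101100000
Decimal check:
  00110111111 = 256 + 128 + 32 + 16 + 8 + 4 + 2 + 1 = 447
  00001011111 = 64 + 16 + 8 + 4 + 2 + 1 = 95
  447 - 95 = 352, and 00101100000 = 256 + 64 + 32 = 352 ✓



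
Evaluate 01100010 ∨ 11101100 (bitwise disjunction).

OR: 1 when either bit is 1
  01100010
| 11101100
----------
  11101110
Decimal: 98 | 236 = 238



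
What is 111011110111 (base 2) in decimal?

Sum of powers of 2 for each 1-bit:
2^0 + 2^1 + 2^2 + 2^4 + 2^5 + 2^6 + 2^7 + 2^9 + 2^10 + 2^11
= 1 + 2 + 4 + 16 + 32 + 64 + 128 + 512 + 1024 + 2048
= 3831



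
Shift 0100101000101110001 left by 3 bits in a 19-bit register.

Original: 0100101000101110001 (decimal 151921)
Shift left by 3 positions
Append 3 zeros on the right and drop the 3 high bits that overflow the 19-bit width
Result: 0101000101110001000 (decimal 166792)
Equivalent: 151921 << 3 = 151921 × 2^3 = 1215368, truncated to 19 bits = 166792



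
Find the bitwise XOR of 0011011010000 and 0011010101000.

XOR: 1 when bits differ
  0011011010000
^ 0011010101000
---------------
  0000001111000
Decimal: 1744 ^ 1704 = 120



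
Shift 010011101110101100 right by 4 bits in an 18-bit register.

Original: 010011101110101100 (decimal 80812)
Shift right by 4 positions
Drop the 4 low bits; fill with zeros on the left
Result: 000001001110111010 (decimal 5050)
Equivalent: 80812 >> 4 = 80812 ÷ 2^4 = 5050



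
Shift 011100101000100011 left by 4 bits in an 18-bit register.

Original: 011100101000100011 (decimal 117283)
Shift left by 4 positions
Append 4 zeros on the right and drop the 4 high bits that overflow the 18-bit width
Result: 001010001000110000 (decimal 41520)
Equivalent: 117283 << 4 = 117283 × 2^4 = 1876528, truncated to 18 bits = 41520



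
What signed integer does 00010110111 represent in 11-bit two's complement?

Binary: 00010110111
Sign bit: 0 (non-negative)
Read directly as an unsigned value:
00010110111 = 128 + 32 + 16 + 4 + 2 + 1 = 183
Value: 183



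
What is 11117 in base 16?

Using repeated division by 16 (digits 10–15 are A–F):
11117 ÷ 16 = 694 remainder 13 (D)
694 ÷ 16 = 43 remainder 6
43 ÷ 16 = 2 remainder 11 (B)
2 ÷ 16 = 0 remainder 2
Reading remainders bottom to top: 2B6D



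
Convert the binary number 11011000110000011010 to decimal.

Sum of powers of 2 for each 1-bit:
2^1 + 2^3 + 2^4 + 2^10 + 2^11 + 2^15 + 2^16 + 2^18 + 2^19
= 2 + 8 + 16 + 1024 + 2048 + 32768 + 65536 + 262144 + 524288
= 887834



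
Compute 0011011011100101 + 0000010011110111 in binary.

Add column by column from the right: bit + bit + carry-in; write the sum mod 2, carry 1 when the sum is 2 or 3.
carry:  0000100111001110
        0011011011100101
+       0000010011110111
------------------------
       00011101111011100
(the carry out of the leftmost column, 0, becomes the leading bit)
Decimal check:
  0011011011100101 = 8192 + 4096 + 1024 + 512 + 128 + 64 + 32 + 4 + 1 = 14053
  0000010011110111 = 1024 + 128 + 64 + 32 + 16 + 4 + 2 + 1 = 1271
  14053 + 1271 = 15324, and 00011101111011100 = 8192 + 4096 + 2048 + 512 + 256 + 128 + 64 + 16 + 8 + 4 = 15324 ✓



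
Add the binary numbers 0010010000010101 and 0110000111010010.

Add column by column from the right: bit + bit + carry-in; write the sum mod 2, carry 1 when the sum is 2 or 3.
carry:  1100000000100000
        0010010000010101
+       0110000111010010
------------------------
       01000010111100111
(the carry out of the leftmost column, 0, becomes the leading bit)
Decimal check:
  0010010000010101 = 8192 + 1024 + 16 + 4 + 1 = 9237
  0110000111010010 = 16384 + 8192 + 256 + 128 + 64 + 16 + 2 = 25042
  9237 + 25042 = 34279, and 01000010111100111 = 32768 + 1024 + 256 + 128 + 64 + 32 + 4 + 2 + 1 = 34279 ✓



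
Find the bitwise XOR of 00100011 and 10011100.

XOR: 1 when bits differ
  00100011
^ 10011100
----------
  10111111
Decimal: 35 ^ 156 = 191



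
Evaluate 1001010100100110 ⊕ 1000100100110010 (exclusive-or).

XOR: 1 when bits differ
  1001010100100110
^ 1000100100110010
------------------
  0001110000010100
Decimal: 38182 ^ 35122 = 7188



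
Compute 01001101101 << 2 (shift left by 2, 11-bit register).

Original: 01001101101 (decimal 621)
Shift left by 2 positions
Append 2 zeros on the right and drop the 2 high bits that overflow the 11-bit width
Result: 00110110100 (decimal 436)
Equivalent: 621 << 2 = 621 × 2^2 = 2484, truncated to 11 bits = 436



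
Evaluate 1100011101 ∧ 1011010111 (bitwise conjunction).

AND: 1 only when both bits are 1
  1100011101
& 1011010111
------------
  1000010101
Decimal: 797 & 727 = 533



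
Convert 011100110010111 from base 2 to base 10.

Sum of powers of 2 for each 1-bit:
2^0 + 2^1 + 2^2 + 2^4 + 2^7 + 2^8 + 2^11 + 2^12 + 2^13
= 1 + 2 + 4 + 16 + 128 + 256 + 2048 + 4096 + 8192
= 14743



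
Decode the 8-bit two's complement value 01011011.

Binary: 01011011
Sign bit: 0 (non-negative)
Read directly as an unsigned value:
01011011 = 64 + 16 + 8 + 2 + 1 = 91
Value: 91



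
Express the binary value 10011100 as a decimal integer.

Sum of powers of 2 for each 1-bit:
2^2 + 2^3 + 2^4 + 2^7
= 4 + 8 + 16 + 128
= 156



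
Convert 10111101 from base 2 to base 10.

Sum of powers of 2 for each 1-bit:
2^0 + 2^2 + 2^3 + 2^4 + 2^5 + 2^7
= 1 + 4 + 8 + 16 + 32 + 128
= 189



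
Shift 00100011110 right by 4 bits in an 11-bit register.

Original: 00100011110 (decimal 286)
Shift right by 4 positions
Drop the 4 low bits; fill with zeros on the left
Result: 00000010001 (decimal 17)
Equivalent: 286 >> 4 = 286 ÷ 2^4 = 17

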